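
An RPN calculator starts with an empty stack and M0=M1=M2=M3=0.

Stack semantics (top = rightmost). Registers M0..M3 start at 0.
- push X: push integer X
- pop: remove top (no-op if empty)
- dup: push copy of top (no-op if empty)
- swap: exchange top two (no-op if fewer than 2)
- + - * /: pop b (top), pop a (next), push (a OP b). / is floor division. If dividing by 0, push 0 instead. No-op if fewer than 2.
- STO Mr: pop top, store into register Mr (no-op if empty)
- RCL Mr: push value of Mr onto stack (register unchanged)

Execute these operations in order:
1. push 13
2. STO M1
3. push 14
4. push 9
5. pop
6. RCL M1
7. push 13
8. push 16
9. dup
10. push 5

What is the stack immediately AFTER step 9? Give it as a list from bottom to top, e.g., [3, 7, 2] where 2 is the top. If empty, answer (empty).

After op 1 (push 13): stack=[13] mem=[0,0,0,0]
After op 2 (STO M1): stack=[empty] mem=[0,13,0,0]
After op 3 (push 14): stack=[14] mem=[0,13,0,0]
After op 4 (push 9): stack=[14,9] mem=[0,13,0,0]
After op 5 (pop): stack=[14] mem=[0,13,0,0]
After op 6 (RCL M1): stack=[14,13] mem=[0,13,0,0]
After op 7 (push 13): stack=[14,13,13] mem=[0,13,0,0]
After op 8 (push 16): stack=[14,13,13,16] mem=[0,13,0,0]
After op 9 (dup): stack=[14,13,13,16,16] mem=[0,13,0,0]

[14, 13, 13, 16, 16]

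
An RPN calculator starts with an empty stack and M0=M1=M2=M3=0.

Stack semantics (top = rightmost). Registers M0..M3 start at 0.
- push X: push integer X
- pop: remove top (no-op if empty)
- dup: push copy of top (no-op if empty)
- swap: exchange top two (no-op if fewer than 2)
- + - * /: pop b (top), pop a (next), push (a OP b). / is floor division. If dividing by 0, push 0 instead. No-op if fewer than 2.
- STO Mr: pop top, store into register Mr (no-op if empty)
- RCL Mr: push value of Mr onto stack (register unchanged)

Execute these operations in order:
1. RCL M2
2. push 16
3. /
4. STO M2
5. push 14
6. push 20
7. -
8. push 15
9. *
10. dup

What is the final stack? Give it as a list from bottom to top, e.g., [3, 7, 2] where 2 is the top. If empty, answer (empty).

After op 1 (RCL M2): stack=[0] mem=[0,0,0,0]
After op 2 (push 16): stack=[0,16] mem=[0,0,0,0]
After op 3 (/): stack=[0] mem=[0,0,0,0]
After op 4 (STO M2): stack=[empty] mem=[0,0,0,0]
After op 5 (push 14): stack=[14] mem=[0,0,0,0]
After op 6 (push 20): stack=[14,20] mem=[0,0,0,0]
After op 7 (-): stack=[-6] mem=[0,0,0,0]
After op 8 (push 15): stack=[-6,15] mem=[0,0,0,0]
After op 9 (*): stack=[-90] mem=[0,0,0,0]
After op 10 (dup): stack=[-90,-90] mem=[0,0,0,0]

Answer: [-90, -90]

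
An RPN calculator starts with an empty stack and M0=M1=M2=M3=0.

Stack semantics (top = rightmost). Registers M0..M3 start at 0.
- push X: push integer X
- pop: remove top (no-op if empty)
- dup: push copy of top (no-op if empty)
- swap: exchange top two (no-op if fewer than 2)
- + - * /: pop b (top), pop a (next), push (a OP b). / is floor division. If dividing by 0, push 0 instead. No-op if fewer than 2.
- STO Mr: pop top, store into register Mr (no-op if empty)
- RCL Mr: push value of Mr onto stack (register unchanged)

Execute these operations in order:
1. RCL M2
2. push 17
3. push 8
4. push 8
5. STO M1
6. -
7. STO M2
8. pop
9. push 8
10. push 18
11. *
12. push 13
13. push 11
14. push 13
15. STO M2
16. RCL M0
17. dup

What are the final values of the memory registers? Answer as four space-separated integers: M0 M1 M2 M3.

Answer: 0 8 13 0

Derivation:
After op 1 (RCL M2): stack=[0] mem=[0,0,0,0]
After op 2 (push 17): stack=[0,17] mem=[0,0,0,0]
After op 3 (push 8): stack=[0,17,8] mem=[0,0,0,0]
After op 4 (push 8): stack=[0,17,8,8] mem=[0,0,0,0]
After op 5 (STO M1): stack=[0,17,8] mem=[0,8,0,0]
After op 6 (-): stack=[0,9] mem=[0,8,0,0]
After op 7 (STO M2): stack=[0] mem=[0,8,9,0]
After op 8 (pop): stack=[empty] mem=[0,8,9,0]
After op 9 (push 8): stack=[8] mem=[0,8,9,0]
After op 10 (push 18): stack=[8,18] mem=[0,8,9,0]
After op 11 (*): stack=[144] mem=[0,8,9,0]
After op 12 (push 13): stack=[144,13] mem=[0,8,9,0]
After op 13 (push 11): stack=[144,13,11] mem=[0,8,9,0]
After op 14 (push 13): stack=[144,13,11,13] mem=[0,8,9,0]
After op 15 (STO M2): stack=[144,13,11] mem=[0,8,13,0]
After op 16 (RCL M0): stack=[144,13,11,0] mem=[0,8,13,0]
After op 17 (dup): stack=[144,13,11,0,0] mem=[0,8,13,0]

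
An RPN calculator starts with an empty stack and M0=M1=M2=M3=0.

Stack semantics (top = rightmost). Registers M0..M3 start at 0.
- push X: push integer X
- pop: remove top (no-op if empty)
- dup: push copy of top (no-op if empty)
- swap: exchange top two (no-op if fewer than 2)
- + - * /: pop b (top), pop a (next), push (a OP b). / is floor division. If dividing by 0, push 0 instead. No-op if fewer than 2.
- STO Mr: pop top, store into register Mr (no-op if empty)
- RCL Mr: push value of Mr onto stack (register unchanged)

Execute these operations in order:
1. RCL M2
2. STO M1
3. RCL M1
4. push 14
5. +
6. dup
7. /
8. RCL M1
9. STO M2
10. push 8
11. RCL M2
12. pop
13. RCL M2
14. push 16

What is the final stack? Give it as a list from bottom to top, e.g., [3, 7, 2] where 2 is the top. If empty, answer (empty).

After op 1 (RCL M2): stack=[0] mem=[0,0,0,0]
After op 2 (STO M1): stack=[empty] mem=[0,0,0,0]
After op 3 (RCL M1): stack=[0] mem=[0,0,0,0]
After op 4 (push 14): stack=[0,14] mem=[0,0,0,0]
After op 5 (+): stack=[14] mem=[0,0,0,0]
After op 6 (dup): stack=[14,14] mem=[0,0,0,0]
After op 7 (/): stack=[1] mem=[0,0,0,0]
After op 8 (RCL M1): stack=[1,0] mem=[0,0,0,0]
After op 9 (STO M2): stack=[1] mem=[0,0,0,0]
After op 10 (push 8): stack=[1,8] mem=[0,0,0,0]
After op 11 (RCL M2): stack=[1,8,0] mem=[0,0,0,0]
After op 12 (pop): stack=[1,8] mem=[0,0,0,0]
After op 13 (RCL M2): stack=[1,8,0] mem=[0,0,0,0]
After op 14 (push 16): stack=[1,8,0,16] mem=[0,0,0,0]

Answer: [1, 8, 0, 16]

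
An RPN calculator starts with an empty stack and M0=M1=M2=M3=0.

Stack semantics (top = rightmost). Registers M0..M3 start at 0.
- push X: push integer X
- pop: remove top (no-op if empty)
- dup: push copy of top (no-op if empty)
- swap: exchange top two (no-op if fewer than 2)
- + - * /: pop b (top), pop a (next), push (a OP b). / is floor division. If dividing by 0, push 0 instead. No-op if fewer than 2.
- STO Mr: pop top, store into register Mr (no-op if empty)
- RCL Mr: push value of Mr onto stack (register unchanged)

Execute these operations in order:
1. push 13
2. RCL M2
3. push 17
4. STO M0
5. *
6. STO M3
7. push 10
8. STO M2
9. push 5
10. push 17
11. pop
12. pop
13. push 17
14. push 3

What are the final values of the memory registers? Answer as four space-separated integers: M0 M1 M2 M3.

Answer: 17 0 10 0

Derivation:
After op 1 (push 13): stack=[13] mem=[0,0,0,0]
After op 2 (RCL M2): stack=[13,0] mem=[0,0,0,0]
After op 3 (push 17): stack=[13,0,17] mem=[0,0,0,0]
After op 4 (STO M0): stack=[13,0] mem=[17,0,0,0]
After op 5 (*): stack=[0] mem=[17,0,0,0]
After op 6 (STO M3): stack=[empty] mem=[17,0,0,0]
After op 7 (push 10): stack=[10] mem=[17,0,0,0]
After op 8 (STO M2): stack=[empty] mem=[17,0,10,0]
After op 9 (push 5): stack=[5] mem=[17,0,10,0]
After op 10 (push 17): stack=[5,17] mem=[17,0,10,0]
After op 11 (pop): stack=[5] mem=[17,0,10,0]
After op 12 (pop): stack=[empty] mem=[17,0,10,0]
After op 13 (push 17): stack=[17] mem=[17,0,10,0]
After op 14 (push 3): stack=[17,3] mem=[17,0,10,0]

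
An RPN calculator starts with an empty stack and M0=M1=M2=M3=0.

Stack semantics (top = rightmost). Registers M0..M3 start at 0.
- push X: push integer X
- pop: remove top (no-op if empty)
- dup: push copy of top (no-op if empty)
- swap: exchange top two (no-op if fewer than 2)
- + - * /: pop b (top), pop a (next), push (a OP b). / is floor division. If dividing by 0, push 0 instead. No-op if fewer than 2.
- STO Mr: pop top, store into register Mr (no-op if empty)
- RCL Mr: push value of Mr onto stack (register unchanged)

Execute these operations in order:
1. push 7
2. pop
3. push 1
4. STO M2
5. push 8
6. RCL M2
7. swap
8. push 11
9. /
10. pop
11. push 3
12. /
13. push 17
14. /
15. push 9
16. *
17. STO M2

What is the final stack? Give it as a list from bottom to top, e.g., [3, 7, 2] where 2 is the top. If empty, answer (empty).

After op 1 (push 7): stack=[7] mem=[0,0,0,0]
After op 2 (pop): stack=[empty] mem=[0,0,0,0]
After op 3 (push 1): stack=[1] mem=[0,0,0,0]
After op 4 (STO M2): stack=[empty] mem=[0,0,1,0]
After op 5 (push 8): stack=[8] mem=[0,0,1,0]
After op 6 (RCL M2): stack=[8,1] mem=[0,0,1,0]
After op 7 (swap): stack=[1,8] mem=[0,0,1,0]
After op 8 (push 11): stack=[1,8,11] mem=[0,0,1,0]
After op 9 (/): stack=[1,0] mem=[0,0,1,0]
After op 10 (pop): stack=[1] mem=[0,0,1,0]
After op 11 (push 3): stack=[1,3] mem=[0,0,1,0]
After op 12 (/): stack=[0] mem=[0,0,1,0]
After op 13 (push 17): stack=[0,17] mem=[0,0,1,0]
After op 14 (/): stack=[0] mem=[0,0,1,0]
After op 15 (push 9): stack=[0,9] mem=[0,0,1,0]
After op 16 (*): stack=[0] mem=[0,0,1,0]
After op 17 (STO M2): stack=[empty] mem=[0,0,0,0]

Answer: (empty)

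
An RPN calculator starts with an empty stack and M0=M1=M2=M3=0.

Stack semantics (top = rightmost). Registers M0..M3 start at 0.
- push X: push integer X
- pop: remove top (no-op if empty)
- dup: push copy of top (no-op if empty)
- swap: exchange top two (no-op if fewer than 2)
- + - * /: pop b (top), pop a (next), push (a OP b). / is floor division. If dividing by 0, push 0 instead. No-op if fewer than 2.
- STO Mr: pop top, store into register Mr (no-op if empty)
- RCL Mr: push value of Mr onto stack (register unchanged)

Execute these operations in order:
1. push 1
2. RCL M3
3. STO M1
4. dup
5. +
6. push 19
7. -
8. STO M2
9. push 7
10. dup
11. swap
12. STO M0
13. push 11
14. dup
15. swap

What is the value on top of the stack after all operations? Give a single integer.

After op 1 (push 1): stack=[1] mem=[0,0,0,0]
After op 2 (RCL M3): stack=[1,0] mem=[0,0,0,0]
After op 3 (STO M1): stack=[1] mem=[0,0,0,0]
After op 4 (dup): stack=[1,1] mem=[0,0,0,0]
After op 5 (+): stack=[2] mem=[0,0,0,0]
After op 6 (push 19): stack=[2,19] mem=[0,0,0,0]
After op 7 (-): stack=[-17] mem=[0,0,0,0]
After op 8 (STO M2): stack=[empty] mem=[0,0,-17,0]
After op 9 (push 7): stack=[7] mem=[0,0,-17,0]
After op 10 (dup): stack=[7,7] mem=[0,0,-17,0]
After op 11 (swap): stack=[7,7] mem=[0,0,-17,0]
After op 12 (STO M0): stack=[7] mem=[7,0,-17,0]
After op 13 (push 11): stack=[7,11] mem=[7,0,-17,0]
After op 14 (dup): stack=[7,11,11] mem=[7,0,-17,0]
After op 15 (swap): stack=[7,11,11] mem=[7,0,-17,0]

Answer: 11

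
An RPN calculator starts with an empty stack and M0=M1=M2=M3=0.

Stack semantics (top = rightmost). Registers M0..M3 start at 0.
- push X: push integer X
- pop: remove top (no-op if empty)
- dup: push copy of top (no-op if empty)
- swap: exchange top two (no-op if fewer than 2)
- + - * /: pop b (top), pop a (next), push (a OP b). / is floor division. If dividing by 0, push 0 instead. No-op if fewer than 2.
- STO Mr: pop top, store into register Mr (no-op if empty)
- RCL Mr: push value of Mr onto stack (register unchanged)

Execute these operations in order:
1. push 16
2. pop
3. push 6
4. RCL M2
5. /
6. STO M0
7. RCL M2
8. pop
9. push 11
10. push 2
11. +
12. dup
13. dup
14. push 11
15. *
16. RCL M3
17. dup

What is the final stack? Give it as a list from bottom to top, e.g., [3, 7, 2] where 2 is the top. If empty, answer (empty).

After op 1 (push 16): stack=[16] mem=[0,0,0,0]
After op 2 (pop): stack=[empty] mem=[0,0,0,0]
After op 3 (push 6): stack=[6] mem=[0,0,0,0]
After op 4 (RCL M2): stack=[6,0] mem=[0,0,0,0]
After op 5 (/): stack=[0] mem=[0,0,0,0]
After op 6 (STO M0): stack=[empty] mem=[0,0,0,0]
After op 7 (RCL M2): stack=[0] mem=[0,0,0,0]
After op 8 (pop): stack=[empty] mem=[0,0,0,0]
After op 9 (push 11): stack=[11] mem=[0,0,0,0]
After op 10 (push 2): stack=[11,2] mem=[0,0,0,0]
After op 11 (+): stack=[13] mem=[0,0,0,0]
After op 12 (dup): stack=[13,13] mem=[0,0,0,0]
After op 13 (dup): stack=[13,13,13] mem=[0,0,0,0]
After op 14 (push 11): stack=[13,13,13,11] mem=[0,0,0,0]
After op 15 (*): stack=[13,13,143] mem=[0,0,0,0]
After op 16 (RCL M3): stack=[13,13,143,0] mem=[0,0,0,0]
After op 17 (dup): stack=[13,13,143,0,0] mem=[0,0,0,0]

Answer: [13, 13, 143, 0, 0]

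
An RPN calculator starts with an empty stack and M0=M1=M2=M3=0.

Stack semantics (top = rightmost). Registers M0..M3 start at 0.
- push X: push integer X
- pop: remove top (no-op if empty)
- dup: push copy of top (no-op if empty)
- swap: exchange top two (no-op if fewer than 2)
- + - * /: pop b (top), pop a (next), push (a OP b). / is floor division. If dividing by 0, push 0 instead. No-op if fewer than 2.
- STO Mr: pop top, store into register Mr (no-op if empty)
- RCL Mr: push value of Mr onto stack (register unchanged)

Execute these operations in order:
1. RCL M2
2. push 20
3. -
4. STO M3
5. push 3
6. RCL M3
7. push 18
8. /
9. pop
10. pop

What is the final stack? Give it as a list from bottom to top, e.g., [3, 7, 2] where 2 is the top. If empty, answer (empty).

Answer: (empty)

Derivation:
After op 1 (RCL M2): stack=[0] mem=[0,0,0,0]
After op 2 (push 20): stack=[0,20] mem=[0,0,0,0]
After op 3 (-): stack=[-20] mem=[0,0,0,0]
After op 4 (STO M3): stack=[empty] mem=[0,0,0,-20]
After op 5 (push 3): stack=[3] mem=[0,0,0,-20]
After op 6 (RCL M3): stack=[3,-20] mem=[0,0,0,-20]
After op 7 (push 18): stack=[3,-20,18] mem=[0,0,0,-20]
After op 8 (/): stack=[3,-2] mem=[0,0,0,-20]
After op 9 (pop): stack=[3] mem=[0,0,0,-20]
After op 10 (pop): stack=[empty] mem=[0,0,0,-20]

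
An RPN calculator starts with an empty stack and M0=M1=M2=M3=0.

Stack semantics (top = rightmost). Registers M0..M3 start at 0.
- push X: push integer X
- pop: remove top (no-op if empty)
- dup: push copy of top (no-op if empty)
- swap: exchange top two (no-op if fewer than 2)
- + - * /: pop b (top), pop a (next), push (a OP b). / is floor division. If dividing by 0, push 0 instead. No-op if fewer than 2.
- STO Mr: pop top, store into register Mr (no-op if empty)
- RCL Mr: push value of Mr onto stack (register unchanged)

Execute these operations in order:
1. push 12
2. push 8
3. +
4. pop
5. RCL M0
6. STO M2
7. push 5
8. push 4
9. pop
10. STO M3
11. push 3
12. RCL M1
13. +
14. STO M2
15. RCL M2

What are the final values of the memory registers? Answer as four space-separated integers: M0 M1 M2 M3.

Answer: 0 0 3 5

Derivation:
After op 1 (push 12): stack=[12] mem=[0,0,0,0]
After op 2 (push 8): stack=[12,8] mem=[0,0,0,0]
After op 3 (+): stack=[20] mem=[0,0,0,0]
After op 4 (pop): stack=[empty] mem=[0,0,0,0]
After op 5 (RCL M0): stack=[0] mem=[0,0,0,0]
After op 6 (STO M2): stack=[empty] mem=[0,0,0,0]
After op 7 (push 5): stack=[5] mem=[0,0,0,0]
After op 8 (push 4): stack=[5,4] mem=[0,0,0,0]
After op 9 (pop): stack=[5] mem=[0,0,0,0]
After op 10 (STO M3): stack=[empty] mem=[0,0,0,5]
After op 11 (push 3): stack=[3] mem=[0,0,0,5]
After op 12 (RCL M1): stack=[3,0] mem=[0,0,0,5]
After op 13 (+): stack=[3] mem=[0,0,0,5]
After op 14 (STO M2): stack=[empty] mem=[0,0,3,5]
After op 15 (RCL M2): stack=[3] mem=[0,0,3,5]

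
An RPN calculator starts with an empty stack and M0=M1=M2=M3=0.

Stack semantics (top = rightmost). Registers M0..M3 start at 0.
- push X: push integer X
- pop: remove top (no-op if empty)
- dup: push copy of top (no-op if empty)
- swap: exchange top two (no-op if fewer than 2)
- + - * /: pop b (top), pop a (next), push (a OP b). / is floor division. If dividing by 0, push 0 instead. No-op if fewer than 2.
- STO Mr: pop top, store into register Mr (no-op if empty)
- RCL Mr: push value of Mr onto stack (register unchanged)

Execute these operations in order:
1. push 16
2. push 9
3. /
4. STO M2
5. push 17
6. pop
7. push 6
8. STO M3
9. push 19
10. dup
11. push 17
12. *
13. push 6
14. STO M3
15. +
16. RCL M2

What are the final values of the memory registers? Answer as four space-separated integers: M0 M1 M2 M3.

After op 1 (push 16): stack=[16] mem=[0,0,0,0]
After op 2 (push 9): stack=[16,9] mem=[0,0,0,0]
After op 3 (/): stack=[1] mem=[0,0,0,0]
After op 4 (STO M2): stack=[empty] mem=[0,0,1,0]
After op 5 (push 17): stack=[17] mem=[0,0,1,0]
After op 6 (pop): stack=[empty] mem=[0,0,1,0]
After op 7 (push 6): stack=[6] mem=[0,0,1,0]
After op 8 (STO M3): stack=[empty] mem=[0,0,1,6]
After op 9 (push 19): stack=[19] mem=[0,0,1,6]
After op 10 (dup): stack=[19,19] mem=[0,0,1,6]
After op 11 (push 17): stack=[19,19,17] mem=[0,0,1,6]
After op 12 (*): stack=[19,323] mem=[0,0,1,6]
After op 13 (push 6): stack=[19,323,6] mem=[0,0,1,6]
After op 14 (STO M3): stack=[19,323] mem=[0,0,1,6]
After op 15 (+): stack=[342] mem=[0,0,1,6]
After op 16 (RCL M2): stack=[342,1] mem=[0,0,1,6]

Answer: 0 0 1 6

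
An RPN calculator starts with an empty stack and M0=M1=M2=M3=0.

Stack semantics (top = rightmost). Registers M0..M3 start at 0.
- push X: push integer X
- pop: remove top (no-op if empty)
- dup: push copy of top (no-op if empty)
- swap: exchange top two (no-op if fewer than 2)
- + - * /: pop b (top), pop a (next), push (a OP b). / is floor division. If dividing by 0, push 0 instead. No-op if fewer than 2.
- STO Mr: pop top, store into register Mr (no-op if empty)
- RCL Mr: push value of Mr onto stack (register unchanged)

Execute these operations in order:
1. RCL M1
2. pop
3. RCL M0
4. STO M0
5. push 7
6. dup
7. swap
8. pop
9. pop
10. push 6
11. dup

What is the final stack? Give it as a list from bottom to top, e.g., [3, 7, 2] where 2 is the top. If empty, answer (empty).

Answer: [6, 6]

Derivation:
After op 1 (RCL M1): stack=[0] mem=[0,0,0,0]
After op 2 (pop): stack=[empty] mem=[0,0,0,0]
After op 3 (RCL M0): stack=[0] mem=[0,0,0,0]
After op 4 (STO M0): stack=[empty] mem=[0,0,0,0]
After op 5 (push 7): stack=[7] mem=[0,0,0,0]
After op 6 (dup): stack=[7,7] mem=[0,0,0,0]
After op 7 (swap): stack=[7,7] mem=[0,0,0,0]
After op 8 (pop): stack=[7] mem=[0,0,0,0]
After op 9 (pop): stack=[empty] mem=[0,0,0,0]
After op 10 (push 6): stack=[6] mem=[0,0,0,0]
After op 11 (dup): stack=[6,6] mem=[0,0,0,0]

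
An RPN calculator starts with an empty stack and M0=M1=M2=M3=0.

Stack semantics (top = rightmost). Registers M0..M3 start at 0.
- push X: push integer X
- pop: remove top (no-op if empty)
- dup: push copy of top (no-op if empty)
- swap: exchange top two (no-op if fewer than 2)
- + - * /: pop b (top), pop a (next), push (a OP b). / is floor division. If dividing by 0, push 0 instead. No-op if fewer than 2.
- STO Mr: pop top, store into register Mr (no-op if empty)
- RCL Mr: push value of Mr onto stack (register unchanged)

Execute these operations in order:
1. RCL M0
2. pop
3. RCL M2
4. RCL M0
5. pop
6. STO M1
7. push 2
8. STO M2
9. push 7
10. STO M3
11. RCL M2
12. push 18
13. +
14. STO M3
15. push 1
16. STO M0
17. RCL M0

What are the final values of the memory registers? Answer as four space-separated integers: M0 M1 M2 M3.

After op 1 (RCL M0): stack=[0] mem=[0,0,0,0]
After op 2 (pop): stack=[empty] mem=[0,0,0,0]
After op 3 (RCL M2): stack=[0] mem=[0,0,0,0]
After op 4 (RCL M0): stack=[0,0] mem=[0,0,0,0]
After op 5 (pop): stack=[0] mem=[0,0,0,0]
After op 6 (STO M1): stack=[empty] mem=[0,0,0,0]
After op 7 (push 2): stack=[2] mem=[0,0,0,0]
After op 8 (STO M2): stack=[empty] mem=[0,0,2,0]
After op 9 (push 7): stack=[7] mem=[0,0,2,0]
After op 10 (STO M3): stack=[empty] mem=[0,0,2,7]
After op 11 (RCL M2): stack=[2] mem=[0,0,2,7]
After op 12 (push 18): stack=[2,18] mem=[0,0,2,7]
After op 13 (+): stack=[20] mem=[0,0,2,7]
After op 14 (STO M3): stack=[empty] mem=[0,0,2,20]
After op 15 (push 1): stack=[1] mem=[0,0,2,20]
After op 16 (STO M0): stack=[empty] mem=[1,0,2,20]
After op 17 (RCL M0): stack=[1] mem=[1,0,2,20]

Answer: 1 0 2 20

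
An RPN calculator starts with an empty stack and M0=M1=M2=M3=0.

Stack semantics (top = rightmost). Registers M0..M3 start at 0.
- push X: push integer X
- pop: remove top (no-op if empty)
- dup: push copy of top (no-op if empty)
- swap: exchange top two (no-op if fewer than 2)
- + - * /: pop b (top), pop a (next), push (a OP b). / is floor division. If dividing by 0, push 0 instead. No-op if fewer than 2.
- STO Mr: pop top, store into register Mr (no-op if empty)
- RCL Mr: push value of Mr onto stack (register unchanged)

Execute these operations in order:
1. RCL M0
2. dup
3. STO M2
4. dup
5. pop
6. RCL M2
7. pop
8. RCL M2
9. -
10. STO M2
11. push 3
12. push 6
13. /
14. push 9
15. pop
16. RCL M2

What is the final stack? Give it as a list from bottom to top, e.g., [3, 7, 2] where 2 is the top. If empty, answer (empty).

Answer: [0, 0]

Derivation:
After op 1 (RCL M0): stack=[0] mem=[0,0,0,0]
After op 2 (dup): stack=[0,0] mem=[0,0,0,0]
After op 3 (STO M2): stack=[0] mem=[0,0,0,0]
After op 4 (dup): stack=[0,0] mem=[0,0,0,0]
After op 5 (pop): stack=[0] mem=[0,0,0,0]
After op 6 (RCL M2): stack=[0,0] mem=[0,0,0,0]
After op 7 (pop): stack=[0] mem=[0,0,0,0]
After op 8 (RCL M2): stack=[0,0] mem=[0,0,0,0]
After op 9 (-): stack=[0] mem=[0,0,0,0]
After op 10 (STO M2): stack=[empty] mem=[0,0,0,0]
After op 11 (push 3): stack=[3] mem=[0,0,0,0]
After op 12 (push 6): stack=[3,6] mem=[0,0,0,0]
After op 13 (/): stack=[0] mem=[0,0,0,0]
After op 14 (push 9): stack=[0,9] mem=[0,0,0,0]
After op 15 (pop): stack=[0] mem=[0,0,0,0]
After op 16 (RCL M2): stack=[0,0] mem=[0,0,0,0]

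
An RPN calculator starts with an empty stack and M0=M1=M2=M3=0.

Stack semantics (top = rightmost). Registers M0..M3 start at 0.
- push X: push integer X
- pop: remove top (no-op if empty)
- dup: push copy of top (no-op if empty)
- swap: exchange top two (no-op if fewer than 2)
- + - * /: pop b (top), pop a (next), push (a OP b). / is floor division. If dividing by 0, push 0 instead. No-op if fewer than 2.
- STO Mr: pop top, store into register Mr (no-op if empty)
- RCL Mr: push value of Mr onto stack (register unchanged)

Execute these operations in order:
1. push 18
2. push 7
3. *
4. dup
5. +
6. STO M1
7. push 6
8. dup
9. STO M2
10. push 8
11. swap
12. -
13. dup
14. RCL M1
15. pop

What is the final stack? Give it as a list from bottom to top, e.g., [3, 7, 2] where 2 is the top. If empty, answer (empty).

Answer: [2, 2]

Derivation:
After op 1 (push 18): stack=[18] mem=[0,0,0,0]
After op 2 (push 7): stack=[18,7] mem=[0,0,0,0]
After op 3 (*): stack=[126] mem=[0,0,0,0]
After op 4 (dup): stack=[126,126] mem=[0,0,0,0]
After op 5 (+): stack=[252] mem=[0,0,0,0]
After op 6 (STO M1): stack=[empty] mem=[0,252,0,0]
After op 7 (push 6): stack=[6] mem=[0,252,0,0]
After op 8 (dup): stack=[6,6] mem=[0,252,0,0]
After op 9 (STO M2): stack=[6] mem=[0,252,6,0]
After op 10 (push 8): stack=[6,8] mem=[0,252,6,0]
After op 11 (swap): stack=[8,6] mem=[0,252,6,0]
After op 12 (-): stack=[2] mem=[0,252,6,0]
After op 13 (dup): stack=[2,2] mem=[0,252,6,0]
After op 14 (RCL M1): stack=[2,2,252] mem=[0,252,6,0]
After op 15 (pop): stack=[2,2] mem=[0,252,6,0]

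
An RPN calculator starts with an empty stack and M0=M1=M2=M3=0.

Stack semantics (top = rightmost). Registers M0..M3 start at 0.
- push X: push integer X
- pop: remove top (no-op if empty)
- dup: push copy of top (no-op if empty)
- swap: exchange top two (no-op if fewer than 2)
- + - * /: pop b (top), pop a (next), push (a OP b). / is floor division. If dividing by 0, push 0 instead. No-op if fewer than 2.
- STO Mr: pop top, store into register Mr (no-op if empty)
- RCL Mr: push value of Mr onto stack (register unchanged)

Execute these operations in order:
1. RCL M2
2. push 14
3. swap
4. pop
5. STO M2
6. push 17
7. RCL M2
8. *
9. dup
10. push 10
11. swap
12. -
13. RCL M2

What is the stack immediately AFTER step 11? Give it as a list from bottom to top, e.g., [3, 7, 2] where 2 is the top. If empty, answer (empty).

After op 1 (RCL M2): stack=[0] mem=[0,0,0,0]
After op 2 (push 14): stack=[0,14] mem=[0,0,0,0]
After op 3 (swap): stack=[14,0] mem=[0,0,0,0]
After op 4 (pop): stack=[14] mem=[0,0,0,0]
After op 5 (STO M2): stack=[empty] mem=[0,0,14,0]
After op 6 (push 17): stack=[17] mem=[0,0,14,0]
After op 7 (RCL M2): stack=[17,14] mem=[0,0,14,0]
After op 8 (*): stack=[238] mem=[0,0,14,0]
After op 9 (dup): stack=[238,238] mem=[0,0,14,0]
After op 10 (push 10): stack=[238,238,10] mem=[0,0,14,0]
After op 11 (swap): stack=[238,10,238] mem=[0,0,14,0]

[238, 10, 238]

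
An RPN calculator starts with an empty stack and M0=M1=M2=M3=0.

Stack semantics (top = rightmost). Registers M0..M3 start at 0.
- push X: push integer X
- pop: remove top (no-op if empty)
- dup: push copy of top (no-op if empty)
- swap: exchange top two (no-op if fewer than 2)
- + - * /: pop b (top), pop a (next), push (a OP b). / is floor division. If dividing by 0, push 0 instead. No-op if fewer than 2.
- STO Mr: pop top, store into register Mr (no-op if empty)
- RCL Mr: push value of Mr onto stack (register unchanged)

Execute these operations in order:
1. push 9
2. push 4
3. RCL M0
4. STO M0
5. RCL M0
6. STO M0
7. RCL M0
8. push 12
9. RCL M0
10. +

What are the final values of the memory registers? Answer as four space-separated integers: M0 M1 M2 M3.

Answer: 0 0 0 0

Derivation:
After op 1 (push 9): stack=[9] mem=[0,0,0,0]
After op 2 (push 4): stack=[9,4] mem=[0,0,0,0]
After op 3 (RCL M0): stack=[9,4,0] mem=[0,0,0,0]
After op 4 (STO M0): stack=[9,4] mem=[0,0,0,0]
After op 5 (RCL M0): stack=[9,4,0] mem=[0,0,0,0]
After op 6 (STO M0): stack=[9,4] mem=[0,0,0,0]
After op 7 (RCL M0): stack=[9,4,0] mem=[0,0,0,0]
After op 8 (push 12): stack=[9,4,0,12] mem=[0,0,0,0]
After op 9 (RCL M0): stack=[9,4,0,12,0] mem=[0,0,0,0]
After op 10 (+): stack=[9,4,0,12] mem=[0,0,0,0]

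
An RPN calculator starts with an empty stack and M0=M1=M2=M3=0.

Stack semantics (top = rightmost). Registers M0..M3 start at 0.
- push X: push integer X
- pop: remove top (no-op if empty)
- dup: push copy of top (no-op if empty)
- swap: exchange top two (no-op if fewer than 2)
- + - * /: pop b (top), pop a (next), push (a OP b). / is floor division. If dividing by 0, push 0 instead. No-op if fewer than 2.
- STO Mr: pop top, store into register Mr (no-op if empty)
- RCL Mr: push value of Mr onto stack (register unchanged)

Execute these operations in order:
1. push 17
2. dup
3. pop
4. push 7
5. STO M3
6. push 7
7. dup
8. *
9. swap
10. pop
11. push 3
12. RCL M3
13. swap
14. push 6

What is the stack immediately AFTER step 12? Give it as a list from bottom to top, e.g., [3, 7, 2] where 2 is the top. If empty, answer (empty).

After op 1 (push 17): stack=[17] mem=[0,0,0,0]
After op 2 (dup): stack=[17,17] mem=[0,0,0,0]
After op 3 (pop): stack=[17] mem=[0,0,0,0]
After op 4 (push 7): stack=[17,7] mem=[0,0,0,0]
After op 5 (STO M3): stack=[17] mem=[0,0,0,7]
After op 6 (push 7): stack=[17,7] mem=[0,0,0,7]
After op 7 (dup): stack=[17,7,7] mem=[0,0,0,7]
After op 8 (*): stack=[17,49] mem=[0,0,0,7]
After op 9 (swap): stack=[49,17] mem=[0,0,0,7]
After op 10 (pop): stack=[49] mem=[0,0,0,7]
After op 11 (push 3): stack=[49,3] mem=[0,0,0,7]
After op 12 (RCL M3): stack=[49,3,7] mem=[0,0,0,7]

[49, 3, 7]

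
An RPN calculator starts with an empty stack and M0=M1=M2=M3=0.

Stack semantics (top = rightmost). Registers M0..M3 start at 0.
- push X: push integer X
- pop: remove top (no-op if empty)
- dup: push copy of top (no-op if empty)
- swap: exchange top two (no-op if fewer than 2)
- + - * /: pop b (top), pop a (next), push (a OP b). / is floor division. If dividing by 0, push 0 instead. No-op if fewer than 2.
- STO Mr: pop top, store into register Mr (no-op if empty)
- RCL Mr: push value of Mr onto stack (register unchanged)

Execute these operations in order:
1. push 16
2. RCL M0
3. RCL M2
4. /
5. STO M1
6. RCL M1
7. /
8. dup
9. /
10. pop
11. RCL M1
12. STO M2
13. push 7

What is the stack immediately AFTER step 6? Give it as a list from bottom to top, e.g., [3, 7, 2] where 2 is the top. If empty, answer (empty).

After op 1 (push 16): stack=[16] mem=[0,0,0,0]
After op 2 (RCL M0): stack=[16,0] mem=[0,0,0,0]
After op 3 (RCL M2): stack=[16,0,0] mem=[0,0,0,0]
After op 4 (/): stack=[16,0] mem=[0,0,0,0]
After op 5 (STO M1): stack=[16] mem=[0,0,0,0]
After op 6 (RCL M1): stack=[16,0] mem=[0,0,0,0]

[16, 0]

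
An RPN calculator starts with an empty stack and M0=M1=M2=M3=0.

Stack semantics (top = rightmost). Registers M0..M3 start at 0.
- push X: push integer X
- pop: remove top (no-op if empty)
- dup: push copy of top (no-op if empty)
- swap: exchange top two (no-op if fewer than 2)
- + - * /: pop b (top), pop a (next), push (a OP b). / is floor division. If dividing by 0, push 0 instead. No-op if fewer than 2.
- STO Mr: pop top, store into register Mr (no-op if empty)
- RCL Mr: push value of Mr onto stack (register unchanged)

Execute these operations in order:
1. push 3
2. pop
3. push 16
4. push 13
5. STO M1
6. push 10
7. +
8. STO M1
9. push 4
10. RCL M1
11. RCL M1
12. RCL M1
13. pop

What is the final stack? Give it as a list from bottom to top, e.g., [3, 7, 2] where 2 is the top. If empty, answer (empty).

Answer: [4, 26, 26]

Derivation:
After op 1 (push 3): stack=[3] mem=[0,0,0,0]
After op 2 (pop): stack=[empty] mem=[0,0,0,0]
After op 3 (push 16): stack=[16] mem=[0,0,0,0]
After op 4 (push 13): stack=[16,13] mem=[0,0,0,0]
After op 5 (STO M1): stack=[16] mem=[0,13,0,0]
After op 6 (push 10): stack=[16,10] mem=[0,13,0,0]
After op 7 (+): stack=[26] mem=[0,13,0,0]
After op 8 (STO M1): stack=[empty] mem=[0,26,0,0]
After op 9 (push 4): stack=[4] mem=[0,26,0,0]
After op 10 (RCL M1): stack=[4,26] mem=[0,26,0,0]
After op 11 (RCL M1): stack=[4,26,26] mem=[0,26,0,0]
After op 12 (RCL M1): stack=[4,26,26,26] mem=[0,26,0,0]
After op 13 (pop): stack=[4,26,26] mem=[0,26,0,0]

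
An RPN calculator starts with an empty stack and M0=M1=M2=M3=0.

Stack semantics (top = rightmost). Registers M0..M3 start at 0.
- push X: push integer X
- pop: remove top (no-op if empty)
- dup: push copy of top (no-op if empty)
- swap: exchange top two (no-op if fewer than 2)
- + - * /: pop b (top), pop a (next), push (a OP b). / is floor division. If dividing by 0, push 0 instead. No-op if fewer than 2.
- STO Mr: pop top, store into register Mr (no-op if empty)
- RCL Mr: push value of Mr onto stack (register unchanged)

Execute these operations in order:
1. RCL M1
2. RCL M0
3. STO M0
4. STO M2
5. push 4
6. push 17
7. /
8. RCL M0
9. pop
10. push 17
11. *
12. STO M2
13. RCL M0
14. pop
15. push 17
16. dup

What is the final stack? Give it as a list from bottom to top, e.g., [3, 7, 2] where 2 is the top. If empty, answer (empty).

After op 1 (RCL M1): stack=[0] mem=[0,0,0,0]
After op 2 (RCL M0): stack=[0,0] mem=[0,0,0,0]
After op 3 (STO M0): stack=[0] mem=[0,0,0,0]
After op 4 (STO M2): stack=[empty] mem=[0,0,0,0]
After op 5 (push 4): stack=[4] mem=[0,0,0,0]
After op 6 (push 17): stack=[4,17] mem=[0,0,0,0]
After op 7 (/): stack=[0] mem=[0,0,0,0]
After op 8 (RCL M0): stack=[0,0] mem=[0,0,0,0]
After op 9 (pop): stack=[0] mem=[0,0,0,0]
After op 10 (push 17): stack=[0,17] mem=[0,0,0,0]
After op 11 (*): stack=[0] mem=[0,0,0,0]
After op 12 (STO M2): stack=[empty] mem=[0,0,0,0]
After op 13 (RCL M0): stack=[0] mem=[0,0,0,0]
After op 14 (pop): stack=[empty] mem=[0,0,0,0]
After op 15 (push 17): stack=[17] mem=[0,0,0,0]
After op 16 (dup): stack=[17,17] mem=[0,0,0,0]

Answer: [17, 17]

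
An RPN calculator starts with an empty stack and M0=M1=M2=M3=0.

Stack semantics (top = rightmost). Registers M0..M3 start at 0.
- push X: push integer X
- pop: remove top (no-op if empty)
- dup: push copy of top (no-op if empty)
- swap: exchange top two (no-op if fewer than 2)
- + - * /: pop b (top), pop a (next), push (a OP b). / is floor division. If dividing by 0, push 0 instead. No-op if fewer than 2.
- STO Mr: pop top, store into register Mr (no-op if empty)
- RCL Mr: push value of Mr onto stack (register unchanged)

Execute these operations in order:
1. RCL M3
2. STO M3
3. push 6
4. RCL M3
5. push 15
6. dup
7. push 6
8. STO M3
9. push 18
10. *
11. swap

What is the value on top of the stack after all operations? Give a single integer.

After op 1 (RCL M3): stack=[0] mem=[0,0,0,0]
After op 2 (STO M3): stack=[empty] mem=[0,0,0,0]
After op 3 (push 6): stack=[6] mem=[0,0,0,0]
After op 4 (RCL M3): stack=[6,0] mem=[0,0,0,0]
After op 5 (push 15): stack=[6,0,15] mem=[0,0,0,0]
After op 6 (dup): stack=[6,0,15,15] mem=[0,0,0,0]
After op 7 (push 6): stack=[6,0,15,15,6] mem=[0,0,0,0]
After op 8 (STO M3): stack=[6,0,15,15] mem=[0,0,0,6]
After op 9 (push 18): stack=[6,0,15,15,18] mem=[0,0,0,6]
After op 10 (*): stack=[6,0,15,270] mem=[0,0,0,6]
After op 11 (swap): stack=[6,0,270,15] mem=[0,0,0,6]

Answer: 15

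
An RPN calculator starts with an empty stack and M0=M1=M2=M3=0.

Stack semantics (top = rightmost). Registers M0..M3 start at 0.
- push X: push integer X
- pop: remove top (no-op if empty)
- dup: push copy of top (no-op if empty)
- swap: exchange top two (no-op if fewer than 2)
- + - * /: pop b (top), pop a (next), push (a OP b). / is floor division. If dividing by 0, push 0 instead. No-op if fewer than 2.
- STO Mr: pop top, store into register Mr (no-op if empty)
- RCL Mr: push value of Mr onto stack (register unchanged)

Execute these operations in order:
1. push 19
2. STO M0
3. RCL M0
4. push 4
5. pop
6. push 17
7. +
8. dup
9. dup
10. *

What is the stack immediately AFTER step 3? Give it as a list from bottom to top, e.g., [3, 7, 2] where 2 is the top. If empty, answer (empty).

After op 1 (push 19): stack=[19] mem=[0,0,0,0]
After op 2 (STO M0): stack=[empty] mem=[19,0,0,0]
After op 3 (RCL M0): stack=[19] mem=[19,0,0,0]

[19]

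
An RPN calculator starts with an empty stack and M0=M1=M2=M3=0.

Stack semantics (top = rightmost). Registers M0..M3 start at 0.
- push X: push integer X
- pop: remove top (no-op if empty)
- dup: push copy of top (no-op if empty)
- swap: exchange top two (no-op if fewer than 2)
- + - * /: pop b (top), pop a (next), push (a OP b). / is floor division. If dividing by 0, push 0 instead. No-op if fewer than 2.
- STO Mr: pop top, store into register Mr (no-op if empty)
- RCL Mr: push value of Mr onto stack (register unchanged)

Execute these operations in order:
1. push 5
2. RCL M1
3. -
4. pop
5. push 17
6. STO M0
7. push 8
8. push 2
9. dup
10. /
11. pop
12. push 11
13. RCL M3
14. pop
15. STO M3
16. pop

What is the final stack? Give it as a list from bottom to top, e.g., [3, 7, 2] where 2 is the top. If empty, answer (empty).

After op 1 (push 5): stack=[5] mem=[0,0,0,0]
After op 2 (RCL M1): stack=[5,0] mem=[0,0,0,0]
After op 3 (-): stack=[5] mem=[0,0,0,0]
After op 4 (pop): stack=[empty] mem=[0,0,0,0]
After op 5 (push 17): stack=[17] mem=[0,0,0,0]
After op 6 (STO M0): stack=[empty] mem=[17,0,0,0]
After op 7 (push 8): stack=[8] mem=[17,0,0,0]
After op 8 (push 2): stack=[8,2] mem=[17,0,0,0]
After op 9 (dup): stack=[8,2,2] mem=[17,0,0,0]
After op 10 (/): stack=[8,1] mem=[17,0,0,0]
After op 11 (pop): stack=[8] mem=[17,0,0,0]
After op 12 (push 11): stack=[8,11] mem=[17,0,0,0]
After op 13 (RCL M3): stack=[8,11,0] mem=[17,0,0,0]
After op 14 (pop): stack=[8,11] mem=[17,0,0,0]
After op 15 (STO M3): stack=[8] mem=[17,0,0,11]
After op 16 (pop): stack=[empty] mem=[17,0,0,11]

Answer: (empty)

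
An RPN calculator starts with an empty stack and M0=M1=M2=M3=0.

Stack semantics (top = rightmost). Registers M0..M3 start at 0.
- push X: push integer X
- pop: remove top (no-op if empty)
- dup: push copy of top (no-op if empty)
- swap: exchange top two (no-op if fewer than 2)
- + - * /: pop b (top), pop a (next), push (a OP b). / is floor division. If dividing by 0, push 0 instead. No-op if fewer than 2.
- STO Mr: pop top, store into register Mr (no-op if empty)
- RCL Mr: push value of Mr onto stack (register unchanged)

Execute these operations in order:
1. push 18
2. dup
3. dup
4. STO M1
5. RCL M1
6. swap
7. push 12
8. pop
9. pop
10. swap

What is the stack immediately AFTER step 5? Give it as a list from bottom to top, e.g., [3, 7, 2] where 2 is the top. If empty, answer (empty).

After op 1 (push 18): stack=[18] mem=[0,0,0,0]
After op 2 (dup): stack=[18,18] mem=[0,0,0,0]
After op 3 (dup): stack=[18,18,18] mem=[0,0,0,0]
After op 4 (STO M1): stack=[18,18] mem=[0,18,0,0]
After op 5 (RCL M1): stack=[18,18,18] mem=[0,18,0,0]

[18, 18, 18]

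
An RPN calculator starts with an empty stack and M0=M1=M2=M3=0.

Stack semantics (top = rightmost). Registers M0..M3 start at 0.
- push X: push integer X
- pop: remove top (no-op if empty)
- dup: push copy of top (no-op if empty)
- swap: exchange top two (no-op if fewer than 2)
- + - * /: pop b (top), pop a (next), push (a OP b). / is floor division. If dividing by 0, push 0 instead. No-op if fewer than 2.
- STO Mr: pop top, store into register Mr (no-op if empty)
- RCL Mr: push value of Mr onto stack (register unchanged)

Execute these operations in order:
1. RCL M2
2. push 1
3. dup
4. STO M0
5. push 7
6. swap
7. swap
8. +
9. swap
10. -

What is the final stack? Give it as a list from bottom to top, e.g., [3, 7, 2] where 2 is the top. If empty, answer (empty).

Answer: [8]

Derivation:
After op 1 (RCL M2): stack=[0] mem=[0,0,0,0]
After op 2 (push 1): stack=[0,1] mem=[0,0,0,0]
After op 3 (dup): stack=[0,1,1] mem=[0,0,0,0]
After op 4 (STO M0): stack=[0,1] mem=[1,0,0,0]
After op 5 (push 7): stack=[0,1,7] mem=[1,0,0,0]
After op 6 (swap): stack=[0,7,1] mem=[1,0,0,0]
After op 7 (swap): stack=[0,1,7] mem=[1,0,0,0]
After op 8 (+): stack=[0,8] mem=[1,0,0,0]
After op 9 (swap): stack=[8,0] mem=[1,0,0,0]
After op 10 (-): stack=[8] mem=[1,0,0,0]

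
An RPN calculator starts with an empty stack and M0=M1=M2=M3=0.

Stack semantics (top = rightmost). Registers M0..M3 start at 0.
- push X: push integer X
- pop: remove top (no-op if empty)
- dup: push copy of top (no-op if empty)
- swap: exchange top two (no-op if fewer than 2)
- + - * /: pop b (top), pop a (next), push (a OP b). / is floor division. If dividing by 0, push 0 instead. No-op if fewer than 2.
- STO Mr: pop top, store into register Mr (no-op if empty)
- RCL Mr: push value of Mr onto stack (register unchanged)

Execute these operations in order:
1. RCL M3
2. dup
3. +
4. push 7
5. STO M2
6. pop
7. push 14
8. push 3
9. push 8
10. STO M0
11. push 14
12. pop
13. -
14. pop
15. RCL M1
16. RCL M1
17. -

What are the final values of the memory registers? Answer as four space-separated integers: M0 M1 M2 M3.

After op 1 (RCL M3): stack=[0] mem=[0,0,0,0]
After op 2 (dup): stack=[0,0] mem=[0,0,0,0]
After op 3 (+): stack=[0] mem=[0,0,0,0]
After op 4 (push 7): stack=[0,7] mem=[0,0,0,0]
After op 5 (STO M2): stack=[0] mem=[0,0,7,0]
After op 6 (pop): stack=[empty] mem=[0,0,7,0]
After op 7 (push 14): stack=[14] mem=[0,0,7,0]
After op 8 (push 3): stack=[14,3] mem=[0,0,7,0]
After op 9 (push 8): stack=[14,3,8] mem=[0,0,7,0]
After op 10 (STO M0): stack=[14,3] mem=[8,0,7,0]
After op 11 (push 14): stack=[14,3,14] mem=[8,0,7,0]
After op 12 (pop): stack=[14,3] mem=[8,0,7,0]
After op 13 (-): stack=[11] mem=[8,0,7,0]
After op 14 (pop): stack=[empty] mem=[8,0,7,0]
After op 15 (RCL M1): stack=[0] mem=[8,0,7,0]
After op 16 (RCL M1): stack=[0,0] mem=[8,0,7,0]
After op 17 (-): stack=[0] mem=[8,0,7,0]

Answer: 8 0 7 0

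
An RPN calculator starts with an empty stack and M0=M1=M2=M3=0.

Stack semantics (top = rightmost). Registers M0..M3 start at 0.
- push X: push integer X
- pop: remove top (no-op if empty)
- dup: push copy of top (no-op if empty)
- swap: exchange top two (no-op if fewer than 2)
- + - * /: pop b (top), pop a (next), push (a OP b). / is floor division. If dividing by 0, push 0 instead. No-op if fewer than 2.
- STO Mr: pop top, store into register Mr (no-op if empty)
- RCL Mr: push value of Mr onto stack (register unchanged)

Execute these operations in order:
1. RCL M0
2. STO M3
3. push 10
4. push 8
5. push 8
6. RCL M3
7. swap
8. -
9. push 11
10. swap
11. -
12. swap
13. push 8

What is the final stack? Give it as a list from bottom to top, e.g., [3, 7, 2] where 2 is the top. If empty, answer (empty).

Answer: [10, 19, 8, 8]

Derivation:
After op 1 (RCL M0): stack=[0] mem=[0,0,0,0]
After op 2 (STO M3): stack=[empty] mem=[0,0,0,0]
After op 3 (push 10): stack=[10] mem=[0,0,0,0]
After op 4 (push 8): stack=[10,8] mem=[0,0,0,0]
After op 5 (push 8): stack=[10,8,8] mem=[0,0,0,0]
After op 6 (RCL M3): stack=[10,8,8,0] mem=[0,0,0,0]
After op 7 (swap): stack=[10,8,0,8] mem=[0,0,0,0]
After op 8 (-): stack=[10,8,-8] mem=[0,0,0,0]
After op 9 (push 11): stack=[10,8,-8,11] mem=[0,0,0,0]
After op 10 (swap): stack=[10,8,11,-8] mem=[0,0,0,0]
After op 11 (-): stack=[10,8,19] mem=[0,0,0,0]
After op 12 (swap): stack=[10,19,8] mem=[0,0,0,0]
After op 13 (push 8): stack=[10,19,8,8] mem=[0,0,0,0]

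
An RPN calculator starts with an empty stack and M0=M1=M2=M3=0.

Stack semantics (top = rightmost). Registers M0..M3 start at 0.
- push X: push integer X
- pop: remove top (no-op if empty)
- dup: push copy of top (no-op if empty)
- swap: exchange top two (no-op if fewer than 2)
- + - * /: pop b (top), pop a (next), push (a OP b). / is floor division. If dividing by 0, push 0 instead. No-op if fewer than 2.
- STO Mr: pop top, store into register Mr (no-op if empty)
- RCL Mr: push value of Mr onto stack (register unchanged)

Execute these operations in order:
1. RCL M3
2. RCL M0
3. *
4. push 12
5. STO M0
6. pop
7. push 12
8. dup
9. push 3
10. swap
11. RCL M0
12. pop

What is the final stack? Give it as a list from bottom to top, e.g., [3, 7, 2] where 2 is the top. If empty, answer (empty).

Answer: [12, 3, 12]

Derivation:
After op 1 (RCL M3): stack=[0] mem=[0,0,0,0]
After op 2 (RCL M0): stack=[0,0] mem=[0,0,0,0]
After op 3 (*): stack=[0] mem=[0,0,0,0]
After op 4 (push 12): stack=[0,12] mem=[0,0,0,0]
After op 5 (STO M0): stack=[0] mem=[12,0,0,0]
After op 6 (pop): stack=[empty] mem=[12,0,0,0]
After op 7 (push 12): stack=[12] mem=[12,0,0,0]
After op 8 (dup): stack=[12,12] mem=[12,0,0,0]
After op 9 (push 3): stack=[12,12,3] mem=[12,0,0,0]
After op 10 (swap): stack=[12,3,12] mem=[12,0,0,0]
After op 11 (RCL M0): stack=[12,3,12,12] mem=[12,0,0,0]
After op 12 (pop): stack=[12,3,12] mem=[12,0,0,0]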